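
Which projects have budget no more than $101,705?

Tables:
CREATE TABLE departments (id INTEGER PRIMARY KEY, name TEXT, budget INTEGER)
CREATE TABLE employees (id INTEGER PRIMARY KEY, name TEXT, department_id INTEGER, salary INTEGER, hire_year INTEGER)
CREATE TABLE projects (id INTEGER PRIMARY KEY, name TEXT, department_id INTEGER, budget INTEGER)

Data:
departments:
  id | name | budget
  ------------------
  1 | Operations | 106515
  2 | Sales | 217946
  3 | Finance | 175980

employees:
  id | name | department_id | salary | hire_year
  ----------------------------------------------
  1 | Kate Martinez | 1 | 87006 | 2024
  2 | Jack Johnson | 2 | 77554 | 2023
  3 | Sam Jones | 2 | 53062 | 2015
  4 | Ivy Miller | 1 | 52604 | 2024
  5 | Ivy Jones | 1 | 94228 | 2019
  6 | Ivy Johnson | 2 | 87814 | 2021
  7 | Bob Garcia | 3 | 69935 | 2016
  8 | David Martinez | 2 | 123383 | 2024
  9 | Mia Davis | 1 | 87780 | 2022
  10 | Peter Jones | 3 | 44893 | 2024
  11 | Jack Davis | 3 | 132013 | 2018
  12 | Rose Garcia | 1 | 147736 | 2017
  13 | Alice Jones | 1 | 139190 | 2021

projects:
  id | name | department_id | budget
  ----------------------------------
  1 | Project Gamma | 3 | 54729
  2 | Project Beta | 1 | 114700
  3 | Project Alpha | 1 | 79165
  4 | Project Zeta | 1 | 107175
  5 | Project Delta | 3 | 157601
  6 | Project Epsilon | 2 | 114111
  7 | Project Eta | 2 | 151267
SELECT name, budget FROM projects WHERE budget <= 101705

Execution result:
name | budget
Project Gamma | 54729
Project Alpha | 79165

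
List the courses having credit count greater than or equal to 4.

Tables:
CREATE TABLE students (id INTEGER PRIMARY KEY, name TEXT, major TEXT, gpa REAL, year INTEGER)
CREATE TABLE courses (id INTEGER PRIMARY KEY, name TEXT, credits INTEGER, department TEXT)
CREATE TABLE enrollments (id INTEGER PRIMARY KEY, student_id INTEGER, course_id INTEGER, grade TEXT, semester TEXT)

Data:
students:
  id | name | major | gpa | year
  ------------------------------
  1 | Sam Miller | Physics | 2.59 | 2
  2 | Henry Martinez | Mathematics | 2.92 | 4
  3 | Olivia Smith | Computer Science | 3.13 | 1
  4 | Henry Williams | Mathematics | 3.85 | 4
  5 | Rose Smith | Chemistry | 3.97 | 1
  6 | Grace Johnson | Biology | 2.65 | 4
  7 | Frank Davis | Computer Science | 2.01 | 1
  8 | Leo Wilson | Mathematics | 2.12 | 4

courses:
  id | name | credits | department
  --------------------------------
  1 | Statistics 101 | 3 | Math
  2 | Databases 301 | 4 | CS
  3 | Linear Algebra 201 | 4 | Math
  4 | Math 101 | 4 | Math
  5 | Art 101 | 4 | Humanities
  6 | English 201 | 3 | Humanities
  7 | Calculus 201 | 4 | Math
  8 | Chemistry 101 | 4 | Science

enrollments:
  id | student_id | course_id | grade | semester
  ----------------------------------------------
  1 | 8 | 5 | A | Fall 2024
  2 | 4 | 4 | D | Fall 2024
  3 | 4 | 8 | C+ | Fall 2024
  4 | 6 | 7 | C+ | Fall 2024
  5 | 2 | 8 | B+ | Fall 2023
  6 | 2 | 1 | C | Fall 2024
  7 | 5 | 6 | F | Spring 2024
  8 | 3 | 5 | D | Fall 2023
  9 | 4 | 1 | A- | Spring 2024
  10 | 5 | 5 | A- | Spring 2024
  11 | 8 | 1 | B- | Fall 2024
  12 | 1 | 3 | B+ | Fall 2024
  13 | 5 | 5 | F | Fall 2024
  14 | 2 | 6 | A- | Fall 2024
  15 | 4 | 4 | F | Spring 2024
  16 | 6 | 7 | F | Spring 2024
SELECT name, credits FROM courses WHERE credits >= 4

Execution result:
name | credits
Databases 301 | 4
Linear Algebra 201 | 4
Math 101 | 4
Art 101 | 4
Calculus 201 | 4
Chemistry 101 | 4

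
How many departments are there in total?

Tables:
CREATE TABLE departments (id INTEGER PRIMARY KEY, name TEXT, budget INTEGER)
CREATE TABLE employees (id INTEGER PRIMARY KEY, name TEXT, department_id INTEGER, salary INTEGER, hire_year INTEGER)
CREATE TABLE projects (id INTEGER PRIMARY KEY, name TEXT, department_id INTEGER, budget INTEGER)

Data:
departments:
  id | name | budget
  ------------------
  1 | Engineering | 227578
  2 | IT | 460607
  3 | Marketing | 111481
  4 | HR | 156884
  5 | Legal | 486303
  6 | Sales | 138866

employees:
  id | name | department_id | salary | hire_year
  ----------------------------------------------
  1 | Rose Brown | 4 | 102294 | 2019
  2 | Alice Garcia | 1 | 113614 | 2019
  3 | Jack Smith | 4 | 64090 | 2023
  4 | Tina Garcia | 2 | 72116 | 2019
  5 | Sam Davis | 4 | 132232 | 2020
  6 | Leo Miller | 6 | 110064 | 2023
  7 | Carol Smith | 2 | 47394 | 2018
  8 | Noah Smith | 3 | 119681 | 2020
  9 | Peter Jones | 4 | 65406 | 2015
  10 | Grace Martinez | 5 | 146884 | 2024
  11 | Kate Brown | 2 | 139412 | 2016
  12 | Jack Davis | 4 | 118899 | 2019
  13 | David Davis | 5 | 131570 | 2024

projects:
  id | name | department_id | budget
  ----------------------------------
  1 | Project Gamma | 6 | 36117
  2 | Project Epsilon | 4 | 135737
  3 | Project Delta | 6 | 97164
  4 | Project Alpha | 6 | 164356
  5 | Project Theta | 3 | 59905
SELECT COUNT(*) FROM departments

Execution result:
6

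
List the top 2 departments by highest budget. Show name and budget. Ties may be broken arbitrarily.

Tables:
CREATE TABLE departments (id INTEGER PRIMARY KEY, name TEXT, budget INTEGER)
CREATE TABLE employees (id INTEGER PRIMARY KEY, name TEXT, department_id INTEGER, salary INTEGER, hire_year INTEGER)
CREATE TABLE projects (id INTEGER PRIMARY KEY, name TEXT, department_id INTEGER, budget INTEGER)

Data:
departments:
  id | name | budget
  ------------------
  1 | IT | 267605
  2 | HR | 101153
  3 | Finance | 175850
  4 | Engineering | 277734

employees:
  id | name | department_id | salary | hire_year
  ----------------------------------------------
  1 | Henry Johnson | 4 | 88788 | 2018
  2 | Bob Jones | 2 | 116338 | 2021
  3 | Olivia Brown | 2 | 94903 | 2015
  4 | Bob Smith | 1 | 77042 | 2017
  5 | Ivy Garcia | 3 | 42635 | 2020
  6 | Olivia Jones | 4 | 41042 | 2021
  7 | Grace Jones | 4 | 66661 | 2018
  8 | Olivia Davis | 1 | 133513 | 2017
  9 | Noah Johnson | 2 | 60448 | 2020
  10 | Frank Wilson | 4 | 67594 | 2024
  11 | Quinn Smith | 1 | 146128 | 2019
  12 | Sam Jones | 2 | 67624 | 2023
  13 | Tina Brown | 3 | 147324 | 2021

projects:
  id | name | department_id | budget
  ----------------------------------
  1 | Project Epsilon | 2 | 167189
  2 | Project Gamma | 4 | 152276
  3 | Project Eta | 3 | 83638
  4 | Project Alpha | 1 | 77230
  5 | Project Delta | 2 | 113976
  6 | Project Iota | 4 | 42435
SELECT name, budget FROM departments ORDER BY budget DESC LIMIT 2

Execution result:
name | budget
Engineering | 277734
IT | 267605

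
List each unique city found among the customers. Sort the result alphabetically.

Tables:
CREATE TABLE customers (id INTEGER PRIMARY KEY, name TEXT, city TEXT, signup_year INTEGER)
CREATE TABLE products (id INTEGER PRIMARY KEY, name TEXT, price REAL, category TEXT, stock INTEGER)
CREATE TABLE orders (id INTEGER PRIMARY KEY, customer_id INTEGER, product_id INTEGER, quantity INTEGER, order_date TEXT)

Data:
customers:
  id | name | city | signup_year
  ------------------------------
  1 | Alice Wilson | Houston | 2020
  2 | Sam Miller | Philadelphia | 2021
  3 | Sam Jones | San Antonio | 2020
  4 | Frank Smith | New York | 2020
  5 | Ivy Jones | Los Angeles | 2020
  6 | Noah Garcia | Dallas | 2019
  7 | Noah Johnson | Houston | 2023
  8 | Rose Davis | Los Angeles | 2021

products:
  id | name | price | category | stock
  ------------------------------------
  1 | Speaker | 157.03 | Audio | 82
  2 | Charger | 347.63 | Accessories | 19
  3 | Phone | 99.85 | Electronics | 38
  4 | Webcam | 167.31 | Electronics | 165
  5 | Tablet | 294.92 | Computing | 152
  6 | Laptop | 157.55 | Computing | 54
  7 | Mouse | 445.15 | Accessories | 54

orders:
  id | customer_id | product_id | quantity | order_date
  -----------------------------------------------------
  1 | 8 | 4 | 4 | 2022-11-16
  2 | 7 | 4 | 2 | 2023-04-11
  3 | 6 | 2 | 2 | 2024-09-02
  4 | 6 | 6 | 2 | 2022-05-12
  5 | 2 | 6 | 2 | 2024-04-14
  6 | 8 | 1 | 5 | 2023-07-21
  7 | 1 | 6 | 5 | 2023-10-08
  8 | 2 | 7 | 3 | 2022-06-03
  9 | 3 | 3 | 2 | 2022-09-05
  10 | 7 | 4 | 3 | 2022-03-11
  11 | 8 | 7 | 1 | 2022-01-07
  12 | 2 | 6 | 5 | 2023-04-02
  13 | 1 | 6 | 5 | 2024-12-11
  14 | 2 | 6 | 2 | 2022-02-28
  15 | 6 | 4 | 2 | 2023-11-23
SELECT DISTINCT city FROM customers ORDER BY city

Execution result:
city
Dallas
Houston
Los Angeles
New York
Philadelphia
San Antonio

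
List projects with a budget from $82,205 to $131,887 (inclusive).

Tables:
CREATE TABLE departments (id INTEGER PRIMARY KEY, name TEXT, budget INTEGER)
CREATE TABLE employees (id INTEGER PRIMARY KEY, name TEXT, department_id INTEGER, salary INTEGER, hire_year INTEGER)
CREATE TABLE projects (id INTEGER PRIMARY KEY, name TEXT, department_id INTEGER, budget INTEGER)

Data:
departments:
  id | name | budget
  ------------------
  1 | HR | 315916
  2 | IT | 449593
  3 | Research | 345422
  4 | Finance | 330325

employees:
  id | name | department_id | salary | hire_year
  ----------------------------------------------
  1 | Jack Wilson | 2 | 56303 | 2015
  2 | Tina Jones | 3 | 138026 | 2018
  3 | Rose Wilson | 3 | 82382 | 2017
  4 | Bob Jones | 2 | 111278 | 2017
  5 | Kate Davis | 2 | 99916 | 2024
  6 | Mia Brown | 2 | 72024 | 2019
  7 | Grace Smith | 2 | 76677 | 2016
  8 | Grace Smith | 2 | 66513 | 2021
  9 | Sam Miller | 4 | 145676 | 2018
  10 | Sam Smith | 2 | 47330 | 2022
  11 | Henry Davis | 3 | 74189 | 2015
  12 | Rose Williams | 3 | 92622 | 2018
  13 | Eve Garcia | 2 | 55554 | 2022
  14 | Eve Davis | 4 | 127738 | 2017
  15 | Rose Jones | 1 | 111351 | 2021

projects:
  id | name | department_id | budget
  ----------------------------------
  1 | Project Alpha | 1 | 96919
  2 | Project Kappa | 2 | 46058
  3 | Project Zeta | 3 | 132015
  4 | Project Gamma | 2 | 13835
SELECT name, budget FROM projects WHERE budget BETWEEN 82205 AND 131887

Execution result:
name | budget
Project Alpha | 96919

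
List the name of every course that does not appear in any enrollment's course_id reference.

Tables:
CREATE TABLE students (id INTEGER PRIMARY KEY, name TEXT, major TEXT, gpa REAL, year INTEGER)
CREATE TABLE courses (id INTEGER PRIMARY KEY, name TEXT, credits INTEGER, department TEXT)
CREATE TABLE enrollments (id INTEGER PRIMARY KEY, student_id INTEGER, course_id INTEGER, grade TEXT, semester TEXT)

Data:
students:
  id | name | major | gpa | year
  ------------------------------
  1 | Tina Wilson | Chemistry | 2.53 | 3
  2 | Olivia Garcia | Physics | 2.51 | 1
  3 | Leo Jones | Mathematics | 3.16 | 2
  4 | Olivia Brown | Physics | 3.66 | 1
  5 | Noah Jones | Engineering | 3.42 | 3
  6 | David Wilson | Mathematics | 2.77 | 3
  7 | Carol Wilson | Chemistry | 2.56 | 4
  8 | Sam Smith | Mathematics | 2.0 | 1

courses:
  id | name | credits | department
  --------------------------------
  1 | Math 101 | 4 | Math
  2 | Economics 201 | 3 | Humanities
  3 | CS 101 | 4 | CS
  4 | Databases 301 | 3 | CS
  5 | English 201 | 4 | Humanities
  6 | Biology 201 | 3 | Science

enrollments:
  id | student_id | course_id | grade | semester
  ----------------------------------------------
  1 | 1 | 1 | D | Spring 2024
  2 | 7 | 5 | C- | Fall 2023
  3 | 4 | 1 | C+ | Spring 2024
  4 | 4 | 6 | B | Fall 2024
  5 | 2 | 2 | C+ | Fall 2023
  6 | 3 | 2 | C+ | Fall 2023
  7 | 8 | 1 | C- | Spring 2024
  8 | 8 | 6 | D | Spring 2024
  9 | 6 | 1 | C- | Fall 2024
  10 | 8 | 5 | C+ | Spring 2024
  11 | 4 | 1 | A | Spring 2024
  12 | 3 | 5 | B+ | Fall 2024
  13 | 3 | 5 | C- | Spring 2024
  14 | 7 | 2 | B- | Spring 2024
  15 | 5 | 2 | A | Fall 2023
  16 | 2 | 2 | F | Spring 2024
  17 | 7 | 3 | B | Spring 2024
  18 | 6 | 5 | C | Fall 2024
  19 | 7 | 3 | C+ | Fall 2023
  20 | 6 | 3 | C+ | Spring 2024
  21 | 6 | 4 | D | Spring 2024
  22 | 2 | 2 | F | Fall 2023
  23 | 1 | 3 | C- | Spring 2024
SELECT p.name FROM courses p LEFT JOIN enrollments c ON c.course_id = p.id WHERE c.id IS NULL

Execution result:
(no rows)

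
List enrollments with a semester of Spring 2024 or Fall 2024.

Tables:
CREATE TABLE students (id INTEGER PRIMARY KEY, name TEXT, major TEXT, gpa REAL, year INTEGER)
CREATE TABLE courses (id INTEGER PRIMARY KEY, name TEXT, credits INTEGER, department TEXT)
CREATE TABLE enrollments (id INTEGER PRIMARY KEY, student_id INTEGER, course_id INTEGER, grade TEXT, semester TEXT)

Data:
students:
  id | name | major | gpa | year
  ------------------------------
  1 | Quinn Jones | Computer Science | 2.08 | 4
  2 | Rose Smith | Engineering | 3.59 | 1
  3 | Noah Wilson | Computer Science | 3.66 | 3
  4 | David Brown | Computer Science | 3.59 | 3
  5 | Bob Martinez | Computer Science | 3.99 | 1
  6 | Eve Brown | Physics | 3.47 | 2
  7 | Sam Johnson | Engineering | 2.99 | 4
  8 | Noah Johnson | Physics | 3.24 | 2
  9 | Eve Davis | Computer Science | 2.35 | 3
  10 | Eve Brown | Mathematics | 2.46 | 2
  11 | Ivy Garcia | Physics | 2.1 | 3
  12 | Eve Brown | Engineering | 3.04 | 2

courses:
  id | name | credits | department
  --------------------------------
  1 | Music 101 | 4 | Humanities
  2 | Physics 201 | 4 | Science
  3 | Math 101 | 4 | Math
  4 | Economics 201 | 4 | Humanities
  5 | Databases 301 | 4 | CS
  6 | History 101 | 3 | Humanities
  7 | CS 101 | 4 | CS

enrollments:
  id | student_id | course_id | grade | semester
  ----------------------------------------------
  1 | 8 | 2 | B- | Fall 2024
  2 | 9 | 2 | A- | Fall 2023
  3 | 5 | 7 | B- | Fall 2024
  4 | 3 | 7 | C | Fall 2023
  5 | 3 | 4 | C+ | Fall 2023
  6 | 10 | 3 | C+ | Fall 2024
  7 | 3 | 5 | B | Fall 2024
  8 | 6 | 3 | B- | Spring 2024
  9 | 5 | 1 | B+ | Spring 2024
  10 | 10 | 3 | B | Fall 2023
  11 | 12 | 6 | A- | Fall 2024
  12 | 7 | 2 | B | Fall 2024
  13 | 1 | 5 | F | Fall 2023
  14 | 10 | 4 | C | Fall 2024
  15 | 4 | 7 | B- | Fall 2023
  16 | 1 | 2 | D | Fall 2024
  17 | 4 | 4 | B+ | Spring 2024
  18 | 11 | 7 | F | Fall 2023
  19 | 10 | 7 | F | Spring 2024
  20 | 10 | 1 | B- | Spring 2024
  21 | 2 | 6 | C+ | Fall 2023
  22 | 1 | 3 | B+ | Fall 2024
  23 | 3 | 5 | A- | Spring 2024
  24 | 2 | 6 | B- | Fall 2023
SELECT id, semester FROM enrollments WHERE semester IN ('Spring 2024', 'Fall 2024')

Execution result:
id | semester
1 | Fall 2024
3 | Fall 2024
6 | Fall 2024
7 | Fall 2024
8 | Spring 2024
9 | Spring 2024
11 | Fall 2024
12 | Fall 2024
14 | Fall 2024
16 | Fall 2024
17 | Spring 2024
19 | Spring 2024
20 | Spring 2024
22 | Fall 2024
23 | Spring 2024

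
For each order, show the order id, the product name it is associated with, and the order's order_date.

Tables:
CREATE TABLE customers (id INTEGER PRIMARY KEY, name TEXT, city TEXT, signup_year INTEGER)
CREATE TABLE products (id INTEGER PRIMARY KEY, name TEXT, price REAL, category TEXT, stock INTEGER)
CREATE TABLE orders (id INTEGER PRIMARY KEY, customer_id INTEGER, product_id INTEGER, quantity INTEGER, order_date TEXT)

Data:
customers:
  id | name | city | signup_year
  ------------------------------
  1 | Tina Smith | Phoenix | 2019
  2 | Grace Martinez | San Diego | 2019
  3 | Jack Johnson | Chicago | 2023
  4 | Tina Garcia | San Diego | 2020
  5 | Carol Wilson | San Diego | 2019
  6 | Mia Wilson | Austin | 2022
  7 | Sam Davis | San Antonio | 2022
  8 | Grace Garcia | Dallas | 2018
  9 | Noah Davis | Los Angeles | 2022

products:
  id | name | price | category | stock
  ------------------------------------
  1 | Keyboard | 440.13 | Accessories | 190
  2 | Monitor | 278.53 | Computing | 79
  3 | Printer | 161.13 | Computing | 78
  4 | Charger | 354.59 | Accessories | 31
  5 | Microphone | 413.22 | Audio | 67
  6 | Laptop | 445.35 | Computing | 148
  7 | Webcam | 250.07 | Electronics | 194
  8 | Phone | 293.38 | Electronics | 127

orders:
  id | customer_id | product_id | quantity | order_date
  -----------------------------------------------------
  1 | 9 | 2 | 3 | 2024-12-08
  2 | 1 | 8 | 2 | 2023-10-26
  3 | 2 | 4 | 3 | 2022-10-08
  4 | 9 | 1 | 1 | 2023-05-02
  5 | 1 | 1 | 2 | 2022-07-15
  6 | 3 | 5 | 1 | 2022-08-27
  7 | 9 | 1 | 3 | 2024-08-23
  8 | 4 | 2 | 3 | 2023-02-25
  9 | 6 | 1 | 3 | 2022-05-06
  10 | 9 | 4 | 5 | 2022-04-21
SELECT c.id, p.name AS product, c.order_date FROM orders c JOIN products p ON c.product_id = p.id

Execution result:
id | product | order_date
1 | Monitor | 2024-12-08
2 | Phone | 2023-10-26
3 | Charger | 2022-10-08
4 | Keyboard | 2023-05-02
5 | Keyboard | 2022-07-15
6 | Microphone | 2022-08-27
7 | Keyboard | 2024-08-23
8 | Monitor | 2023-02-25
9 | Keyboard | 2022-05-06
10 | Charger | 2022-04-21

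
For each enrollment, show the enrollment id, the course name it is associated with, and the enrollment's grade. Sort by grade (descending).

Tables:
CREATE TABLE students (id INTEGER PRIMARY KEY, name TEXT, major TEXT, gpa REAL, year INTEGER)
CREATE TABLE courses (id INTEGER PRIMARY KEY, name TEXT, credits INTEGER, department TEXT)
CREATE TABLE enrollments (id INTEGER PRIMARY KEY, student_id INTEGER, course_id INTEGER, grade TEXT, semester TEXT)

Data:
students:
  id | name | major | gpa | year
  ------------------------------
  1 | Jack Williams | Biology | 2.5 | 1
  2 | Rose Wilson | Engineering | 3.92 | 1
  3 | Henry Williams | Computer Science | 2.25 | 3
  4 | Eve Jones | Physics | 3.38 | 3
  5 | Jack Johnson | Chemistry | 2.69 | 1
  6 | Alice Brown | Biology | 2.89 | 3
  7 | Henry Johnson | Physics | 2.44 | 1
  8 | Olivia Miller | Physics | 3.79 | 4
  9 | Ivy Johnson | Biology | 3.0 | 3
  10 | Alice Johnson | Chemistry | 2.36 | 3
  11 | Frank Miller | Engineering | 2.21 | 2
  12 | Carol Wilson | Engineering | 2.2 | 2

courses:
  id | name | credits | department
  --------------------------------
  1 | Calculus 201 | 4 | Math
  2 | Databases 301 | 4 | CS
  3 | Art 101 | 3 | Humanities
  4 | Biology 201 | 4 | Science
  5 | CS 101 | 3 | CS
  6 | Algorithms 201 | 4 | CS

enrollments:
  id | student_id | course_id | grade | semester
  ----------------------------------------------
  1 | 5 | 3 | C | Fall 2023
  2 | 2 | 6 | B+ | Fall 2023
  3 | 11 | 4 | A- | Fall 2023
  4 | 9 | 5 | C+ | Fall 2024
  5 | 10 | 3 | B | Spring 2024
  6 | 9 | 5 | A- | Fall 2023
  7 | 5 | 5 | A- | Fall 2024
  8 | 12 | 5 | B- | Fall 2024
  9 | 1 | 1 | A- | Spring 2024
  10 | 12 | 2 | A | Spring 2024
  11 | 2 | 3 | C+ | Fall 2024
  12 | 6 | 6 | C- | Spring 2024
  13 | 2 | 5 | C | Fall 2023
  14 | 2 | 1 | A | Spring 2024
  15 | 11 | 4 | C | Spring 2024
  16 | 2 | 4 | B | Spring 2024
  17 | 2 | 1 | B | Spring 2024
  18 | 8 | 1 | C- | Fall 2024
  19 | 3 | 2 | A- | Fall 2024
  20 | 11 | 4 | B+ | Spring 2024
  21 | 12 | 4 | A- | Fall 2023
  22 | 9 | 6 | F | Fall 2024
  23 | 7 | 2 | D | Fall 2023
SELECT c.id, p.name AS course, c.grade FROM enrollments c JOIN courses p ON c.course_id = p.id ORDER BY c.grade DESC

Execution result:
id | course | grade
22 | Algorithms 201 | F
23 | Databases 301 | D
12 | Algorithms 201 | C-
18 | Calculus 201 | C-
4 | CS 101 | C+
11 | Art 101 | C+
1 | Art 101 | C
13 | CS 101 | C
15 | Biology 201 | C
8 | CS 101 | B-
2 | Algorithms 201 | B+
20 | Biology 201 | B+
5 | Art 101 | B
16 | Biology 201 | B
17 | Calculus 201 | B
3 | Biology 201 | A-
6 | CS 101 | A-
7 | CS 101 | A-
9 | Calculus 201 | A-
19 | Databases 301 | A-
21 | Biology 201 | A-
10 | Databases 301 | A
14 | Calculus 201 | A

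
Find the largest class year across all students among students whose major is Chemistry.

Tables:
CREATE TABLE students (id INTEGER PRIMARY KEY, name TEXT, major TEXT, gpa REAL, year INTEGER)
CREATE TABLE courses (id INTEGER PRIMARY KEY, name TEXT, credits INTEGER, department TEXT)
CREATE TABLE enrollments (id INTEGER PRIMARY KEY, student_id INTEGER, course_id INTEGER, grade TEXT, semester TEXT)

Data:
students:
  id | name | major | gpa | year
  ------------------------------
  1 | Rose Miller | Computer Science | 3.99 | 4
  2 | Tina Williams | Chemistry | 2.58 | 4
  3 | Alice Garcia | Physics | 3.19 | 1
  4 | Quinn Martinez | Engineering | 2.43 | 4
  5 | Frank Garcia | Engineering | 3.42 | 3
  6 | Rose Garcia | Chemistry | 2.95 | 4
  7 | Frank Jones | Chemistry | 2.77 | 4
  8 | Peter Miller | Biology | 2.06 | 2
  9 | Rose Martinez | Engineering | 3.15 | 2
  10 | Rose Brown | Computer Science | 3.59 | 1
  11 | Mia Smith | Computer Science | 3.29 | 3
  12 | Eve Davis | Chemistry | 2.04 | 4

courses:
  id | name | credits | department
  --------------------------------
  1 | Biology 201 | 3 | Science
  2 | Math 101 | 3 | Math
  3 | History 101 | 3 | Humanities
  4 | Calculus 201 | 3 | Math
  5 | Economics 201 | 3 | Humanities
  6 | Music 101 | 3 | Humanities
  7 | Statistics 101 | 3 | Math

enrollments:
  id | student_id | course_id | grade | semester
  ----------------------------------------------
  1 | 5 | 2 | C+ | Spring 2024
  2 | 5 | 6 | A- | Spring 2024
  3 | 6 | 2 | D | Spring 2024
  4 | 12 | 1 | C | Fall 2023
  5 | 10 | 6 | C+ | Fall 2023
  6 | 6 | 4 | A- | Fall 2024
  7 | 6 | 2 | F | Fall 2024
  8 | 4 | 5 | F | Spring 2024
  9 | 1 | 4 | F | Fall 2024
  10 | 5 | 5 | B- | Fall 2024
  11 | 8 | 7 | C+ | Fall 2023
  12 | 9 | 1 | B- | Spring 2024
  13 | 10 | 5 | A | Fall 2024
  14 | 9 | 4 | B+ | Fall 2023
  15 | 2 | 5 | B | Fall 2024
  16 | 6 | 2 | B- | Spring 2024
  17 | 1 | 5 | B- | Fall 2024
SELECT MAX(year) FROM students WHERE major = 'Chemistry'

Execution result:
4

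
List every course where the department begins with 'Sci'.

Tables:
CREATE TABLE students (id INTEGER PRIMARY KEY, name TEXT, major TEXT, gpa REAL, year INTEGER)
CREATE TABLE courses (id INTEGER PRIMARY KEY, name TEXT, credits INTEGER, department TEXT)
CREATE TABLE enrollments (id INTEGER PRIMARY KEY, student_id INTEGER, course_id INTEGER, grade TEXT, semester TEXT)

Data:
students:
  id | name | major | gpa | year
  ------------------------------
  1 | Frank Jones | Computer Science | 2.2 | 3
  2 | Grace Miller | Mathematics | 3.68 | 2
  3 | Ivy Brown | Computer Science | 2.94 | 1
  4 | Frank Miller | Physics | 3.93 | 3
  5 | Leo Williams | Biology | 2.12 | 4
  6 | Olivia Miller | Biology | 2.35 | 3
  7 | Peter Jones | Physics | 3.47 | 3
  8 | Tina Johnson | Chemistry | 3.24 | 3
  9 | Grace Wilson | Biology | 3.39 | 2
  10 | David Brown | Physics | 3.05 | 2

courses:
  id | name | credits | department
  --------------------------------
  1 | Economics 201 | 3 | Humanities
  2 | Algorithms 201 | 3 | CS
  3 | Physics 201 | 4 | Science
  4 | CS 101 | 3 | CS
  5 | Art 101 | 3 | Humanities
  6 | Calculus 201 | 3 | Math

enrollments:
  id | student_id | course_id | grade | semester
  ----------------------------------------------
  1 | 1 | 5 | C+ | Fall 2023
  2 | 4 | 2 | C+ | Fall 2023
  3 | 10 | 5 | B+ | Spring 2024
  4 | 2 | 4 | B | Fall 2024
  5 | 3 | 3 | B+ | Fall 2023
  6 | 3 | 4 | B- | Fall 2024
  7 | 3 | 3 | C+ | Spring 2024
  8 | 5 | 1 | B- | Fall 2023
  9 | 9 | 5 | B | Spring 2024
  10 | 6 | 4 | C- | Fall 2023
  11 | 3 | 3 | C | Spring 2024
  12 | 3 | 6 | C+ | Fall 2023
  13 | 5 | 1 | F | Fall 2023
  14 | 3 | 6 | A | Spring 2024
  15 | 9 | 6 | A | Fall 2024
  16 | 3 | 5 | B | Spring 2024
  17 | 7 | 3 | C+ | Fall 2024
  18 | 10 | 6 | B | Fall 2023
SELECT name, department FROM courses WHERE department LIKE 'Sci%'

Execution result:
name | department
Physics 201 | Science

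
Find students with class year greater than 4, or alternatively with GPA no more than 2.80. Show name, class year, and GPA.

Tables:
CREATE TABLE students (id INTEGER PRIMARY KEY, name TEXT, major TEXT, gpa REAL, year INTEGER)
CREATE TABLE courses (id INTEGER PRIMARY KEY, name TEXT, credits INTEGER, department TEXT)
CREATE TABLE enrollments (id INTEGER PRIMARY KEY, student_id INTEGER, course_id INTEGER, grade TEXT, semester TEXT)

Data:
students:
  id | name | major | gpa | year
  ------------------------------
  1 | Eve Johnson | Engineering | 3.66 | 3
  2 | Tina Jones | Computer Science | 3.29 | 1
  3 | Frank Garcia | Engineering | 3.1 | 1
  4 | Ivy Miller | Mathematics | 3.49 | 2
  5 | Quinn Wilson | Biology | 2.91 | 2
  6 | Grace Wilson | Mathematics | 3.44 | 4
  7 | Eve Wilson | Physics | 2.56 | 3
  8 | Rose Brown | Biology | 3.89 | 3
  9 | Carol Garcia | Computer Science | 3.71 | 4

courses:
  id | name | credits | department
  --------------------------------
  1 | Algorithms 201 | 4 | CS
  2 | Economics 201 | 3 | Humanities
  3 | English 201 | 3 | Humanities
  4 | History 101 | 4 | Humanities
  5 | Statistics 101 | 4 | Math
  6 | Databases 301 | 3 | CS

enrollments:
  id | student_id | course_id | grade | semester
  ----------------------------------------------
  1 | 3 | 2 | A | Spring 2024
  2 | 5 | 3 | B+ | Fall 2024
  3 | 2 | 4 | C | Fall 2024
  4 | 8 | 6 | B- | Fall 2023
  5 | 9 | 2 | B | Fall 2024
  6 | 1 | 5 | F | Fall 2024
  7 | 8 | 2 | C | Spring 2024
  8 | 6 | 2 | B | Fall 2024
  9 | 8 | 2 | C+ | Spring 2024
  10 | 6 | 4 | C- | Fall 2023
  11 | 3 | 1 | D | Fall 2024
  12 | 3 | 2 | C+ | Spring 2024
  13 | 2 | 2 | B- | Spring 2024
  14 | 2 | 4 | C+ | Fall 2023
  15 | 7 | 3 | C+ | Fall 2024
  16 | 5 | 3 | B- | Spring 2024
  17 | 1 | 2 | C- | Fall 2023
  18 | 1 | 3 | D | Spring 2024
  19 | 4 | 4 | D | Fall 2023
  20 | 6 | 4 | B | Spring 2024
SELECT name, year, gpa FROM students WHERE year > 4 OR gpa <= 2.8

Execution result:
name | year | gpa
Eve Wilson | 3 | 2.56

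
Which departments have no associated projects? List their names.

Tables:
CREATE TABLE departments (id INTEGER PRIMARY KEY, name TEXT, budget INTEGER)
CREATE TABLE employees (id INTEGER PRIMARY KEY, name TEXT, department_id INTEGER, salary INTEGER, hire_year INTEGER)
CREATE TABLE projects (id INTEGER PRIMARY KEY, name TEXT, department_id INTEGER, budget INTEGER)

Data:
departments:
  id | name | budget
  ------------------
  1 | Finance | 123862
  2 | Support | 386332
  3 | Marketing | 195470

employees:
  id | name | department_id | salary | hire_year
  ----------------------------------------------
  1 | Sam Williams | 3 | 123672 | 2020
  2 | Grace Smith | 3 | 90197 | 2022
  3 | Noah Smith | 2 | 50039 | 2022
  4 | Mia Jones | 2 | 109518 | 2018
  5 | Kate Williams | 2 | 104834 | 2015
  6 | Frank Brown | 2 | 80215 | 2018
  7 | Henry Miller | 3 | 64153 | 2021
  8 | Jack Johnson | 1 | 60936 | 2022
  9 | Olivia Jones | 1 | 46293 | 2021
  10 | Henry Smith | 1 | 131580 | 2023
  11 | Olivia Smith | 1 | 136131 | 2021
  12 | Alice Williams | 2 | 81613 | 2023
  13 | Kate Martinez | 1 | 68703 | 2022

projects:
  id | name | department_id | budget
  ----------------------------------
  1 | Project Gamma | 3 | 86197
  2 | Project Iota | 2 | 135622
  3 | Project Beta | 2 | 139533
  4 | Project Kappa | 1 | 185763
SELECT p.name FROM departments p LEFT JOIN projects c ON c.department_id = p.id WHERE c.id IS NULL

Execution result:
(no rows)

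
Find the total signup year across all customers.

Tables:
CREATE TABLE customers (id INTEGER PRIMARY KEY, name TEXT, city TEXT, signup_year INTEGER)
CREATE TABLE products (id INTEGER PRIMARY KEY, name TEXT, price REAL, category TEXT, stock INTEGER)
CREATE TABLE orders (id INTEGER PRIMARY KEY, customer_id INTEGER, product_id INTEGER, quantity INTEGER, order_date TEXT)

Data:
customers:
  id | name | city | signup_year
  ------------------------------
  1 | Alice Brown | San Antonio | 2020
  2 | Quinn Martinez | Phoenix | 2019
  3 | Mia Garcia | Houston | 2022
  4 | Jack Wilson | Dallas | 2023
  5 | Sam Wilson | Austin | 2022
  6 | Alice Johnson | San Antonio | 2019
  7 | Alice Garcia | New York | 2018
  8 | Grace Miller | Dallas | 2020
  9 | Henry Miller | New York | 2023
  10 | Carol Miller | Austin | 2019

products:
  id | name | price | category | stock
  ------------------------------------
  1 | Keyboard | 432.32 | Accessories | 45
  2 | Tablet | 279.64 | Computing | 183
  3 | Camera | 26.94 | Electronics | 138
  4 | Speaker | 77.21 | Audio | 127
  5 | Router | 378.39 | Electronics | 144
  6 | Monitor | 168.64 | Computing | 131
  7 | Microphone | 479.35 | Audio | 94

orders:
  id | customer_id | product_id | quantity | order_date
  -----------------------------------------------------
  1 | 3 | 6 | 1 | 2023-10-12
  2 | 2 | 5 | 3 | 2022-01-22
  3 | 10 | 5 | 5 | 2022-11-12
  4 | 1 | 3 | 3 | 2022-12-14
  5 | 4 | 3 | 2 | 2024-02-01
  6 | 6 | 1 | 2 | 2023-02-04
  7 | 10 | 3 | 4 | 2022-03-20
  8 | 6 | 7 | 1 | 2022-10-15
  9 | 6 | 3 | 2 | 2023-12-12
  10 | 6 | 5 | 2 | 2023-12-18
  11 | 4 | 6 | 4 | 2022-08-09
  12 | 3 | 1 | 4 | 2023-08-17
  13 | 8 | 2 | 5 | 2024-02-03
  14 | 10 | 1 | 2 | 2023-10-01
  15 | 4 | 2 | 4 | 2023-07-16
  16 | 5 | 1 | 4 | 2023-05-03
SELECT SUM(signup_year) FROM customers

Execution result:
20205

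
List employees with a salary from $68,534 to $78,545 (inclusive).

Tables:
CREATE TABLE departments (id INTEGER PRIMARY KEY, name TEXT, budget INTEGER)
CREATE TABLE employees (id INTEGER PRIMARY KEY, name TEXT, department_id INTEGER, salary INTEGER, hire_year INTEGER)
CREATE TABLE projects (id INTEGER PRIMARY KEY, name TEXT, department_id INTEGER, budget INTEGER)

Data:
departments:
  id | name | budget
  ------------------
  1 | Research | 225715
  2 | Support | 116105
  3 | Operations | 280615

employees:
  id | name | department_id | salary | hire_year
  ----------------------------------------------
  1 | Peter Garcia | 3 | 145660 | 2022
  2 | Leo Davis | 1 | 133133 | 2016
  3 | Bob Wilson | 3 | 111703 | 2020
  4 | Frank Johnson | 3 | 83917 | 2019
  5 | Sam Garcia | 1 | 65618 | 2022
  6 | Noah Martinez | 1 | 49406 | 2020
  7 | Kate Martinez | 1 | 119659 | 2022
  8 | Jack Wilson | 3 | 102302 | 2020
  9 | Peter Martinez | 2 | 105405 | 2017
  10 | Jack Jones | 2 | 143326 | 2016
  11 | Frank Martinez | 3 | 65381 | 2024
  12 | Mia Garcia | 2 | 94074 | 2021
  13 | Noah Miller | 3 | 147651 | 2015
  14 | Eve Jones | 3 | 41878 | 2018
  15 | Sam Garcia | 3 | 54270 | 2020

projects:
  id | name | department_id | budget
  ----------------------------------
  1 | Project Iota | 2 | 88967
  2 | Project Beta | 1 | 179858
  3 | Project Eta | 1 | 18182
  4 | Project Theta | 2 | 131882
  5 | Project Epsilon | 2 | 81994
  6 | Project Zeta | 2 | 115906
SELECT name, salary FROM employees WHERE salary BETWEEN 68534 AND 78545

Execution result:
(no rows)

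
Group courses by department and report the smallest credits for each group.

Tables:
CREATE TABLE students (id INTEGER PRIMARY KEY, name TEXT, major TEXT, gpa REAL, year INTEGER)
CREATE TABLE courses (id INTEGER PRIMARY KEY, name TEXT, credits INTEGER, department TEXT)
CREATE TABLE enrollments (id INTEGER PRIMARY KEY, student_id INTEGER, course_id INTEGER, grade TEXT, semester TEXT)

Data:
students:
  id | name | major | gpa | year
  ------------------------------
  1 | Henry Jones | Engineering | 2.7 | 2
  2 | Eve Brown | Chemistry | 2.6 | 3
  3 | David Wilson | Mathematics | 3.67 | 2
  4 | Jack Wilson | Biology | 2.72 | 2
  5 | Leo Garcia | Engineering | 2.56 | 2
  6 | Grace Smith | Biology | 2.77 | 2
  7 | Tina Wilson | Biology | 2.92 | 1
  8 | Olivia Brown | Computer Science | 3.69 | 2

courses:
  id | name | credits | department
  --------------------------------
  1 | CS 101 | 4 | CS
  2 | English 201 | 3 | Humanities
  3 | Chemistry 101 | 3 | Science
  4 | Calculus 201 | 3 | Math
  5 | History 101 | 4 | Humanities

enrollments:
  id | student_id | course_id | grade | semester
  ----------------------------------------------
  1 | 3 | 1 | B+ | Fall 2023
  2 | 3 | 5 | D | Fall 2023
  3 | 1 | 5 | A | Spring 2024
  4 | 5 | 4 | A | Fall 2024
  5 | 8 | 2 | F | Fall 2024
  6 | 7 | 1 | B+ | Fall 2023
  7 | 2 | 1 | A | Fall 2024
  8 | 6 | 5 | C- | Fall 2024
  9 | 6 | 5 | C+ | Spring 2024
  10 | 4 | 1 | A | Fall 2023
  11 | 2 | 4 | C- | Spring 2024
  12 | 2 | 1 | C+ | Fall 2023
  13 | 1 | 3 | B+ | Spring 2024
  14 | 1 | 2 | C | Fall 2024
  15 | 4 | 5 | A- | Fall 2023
SELECT department, MIN(credits) AS min_credits FROM courses GROUP BY department

Execution result:
department | min_credits
CS | 4
Humanities | 3
Math | 3
Science | 3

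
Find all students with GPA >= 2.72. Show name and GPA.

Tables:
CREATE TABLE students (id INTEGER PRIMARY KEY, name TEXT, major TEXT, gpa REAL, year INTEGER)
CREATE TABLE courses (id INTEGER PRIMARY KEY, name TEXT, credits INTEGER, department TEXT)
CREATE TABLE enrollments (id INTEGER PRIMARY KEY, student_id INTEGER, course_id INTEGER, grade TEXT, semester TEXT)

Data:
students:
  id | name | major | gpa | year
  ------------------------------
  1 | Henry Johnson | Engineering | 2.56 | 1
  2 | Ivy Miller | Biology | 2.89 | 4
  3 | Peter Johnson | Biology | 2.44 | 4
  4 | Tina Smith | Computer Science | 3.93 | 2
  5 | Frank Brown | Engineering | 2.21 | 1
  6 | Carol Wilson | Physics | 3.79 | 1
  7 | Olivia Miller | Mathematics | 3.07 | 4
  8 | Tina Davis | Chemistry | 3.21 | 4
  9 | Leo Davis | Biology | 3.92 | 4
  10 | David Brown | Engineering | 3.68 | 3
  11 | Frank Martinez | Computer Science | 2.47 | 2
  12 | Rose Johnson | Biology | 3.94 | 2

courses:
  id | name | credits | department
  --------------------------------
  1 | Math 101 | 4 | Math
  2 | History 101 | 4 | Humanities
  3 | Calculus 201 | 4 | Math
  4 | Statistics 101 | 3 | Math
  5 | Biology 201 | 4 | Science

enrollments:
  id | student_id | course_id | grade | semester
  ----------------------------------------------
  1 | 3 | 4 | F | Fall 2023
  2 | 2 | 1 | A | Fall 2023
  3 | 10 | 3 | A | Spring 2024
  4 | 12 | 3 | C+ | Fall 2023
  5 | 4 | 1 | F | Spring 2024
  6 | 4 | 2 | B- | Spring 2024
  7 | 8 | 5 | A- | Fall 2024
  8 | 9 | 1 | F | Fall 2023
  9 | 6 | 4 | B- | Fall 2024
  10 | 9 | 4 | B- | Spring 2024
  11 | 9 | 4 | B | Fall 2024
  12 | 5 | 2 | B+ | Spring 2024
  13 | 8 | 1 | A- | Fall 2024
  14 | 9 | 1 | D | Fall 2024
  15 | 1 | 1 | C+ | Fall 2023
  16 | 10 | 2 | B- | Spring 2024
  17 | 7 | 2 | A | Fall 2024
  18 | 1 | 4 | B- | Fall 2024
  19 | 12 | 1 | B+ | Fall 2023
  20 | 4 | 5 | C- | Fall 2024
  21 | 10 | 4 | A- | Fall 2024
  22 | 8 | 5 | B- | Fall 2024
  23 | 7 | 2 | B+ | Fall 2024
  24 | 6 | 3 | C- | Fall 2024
SELECT name, gpa FROM students WHERE gpa >= 2.72

Execution result:
name | gpa
Ivy Miller | 2.89
Tina Smith | 3.93
Carol Wilson | 3.79
Olivia Miller | 3.07
Tina Davis | 3.21
Leo Davis | 3.92
David Brown | 3.68
Rose Johnson | 3.94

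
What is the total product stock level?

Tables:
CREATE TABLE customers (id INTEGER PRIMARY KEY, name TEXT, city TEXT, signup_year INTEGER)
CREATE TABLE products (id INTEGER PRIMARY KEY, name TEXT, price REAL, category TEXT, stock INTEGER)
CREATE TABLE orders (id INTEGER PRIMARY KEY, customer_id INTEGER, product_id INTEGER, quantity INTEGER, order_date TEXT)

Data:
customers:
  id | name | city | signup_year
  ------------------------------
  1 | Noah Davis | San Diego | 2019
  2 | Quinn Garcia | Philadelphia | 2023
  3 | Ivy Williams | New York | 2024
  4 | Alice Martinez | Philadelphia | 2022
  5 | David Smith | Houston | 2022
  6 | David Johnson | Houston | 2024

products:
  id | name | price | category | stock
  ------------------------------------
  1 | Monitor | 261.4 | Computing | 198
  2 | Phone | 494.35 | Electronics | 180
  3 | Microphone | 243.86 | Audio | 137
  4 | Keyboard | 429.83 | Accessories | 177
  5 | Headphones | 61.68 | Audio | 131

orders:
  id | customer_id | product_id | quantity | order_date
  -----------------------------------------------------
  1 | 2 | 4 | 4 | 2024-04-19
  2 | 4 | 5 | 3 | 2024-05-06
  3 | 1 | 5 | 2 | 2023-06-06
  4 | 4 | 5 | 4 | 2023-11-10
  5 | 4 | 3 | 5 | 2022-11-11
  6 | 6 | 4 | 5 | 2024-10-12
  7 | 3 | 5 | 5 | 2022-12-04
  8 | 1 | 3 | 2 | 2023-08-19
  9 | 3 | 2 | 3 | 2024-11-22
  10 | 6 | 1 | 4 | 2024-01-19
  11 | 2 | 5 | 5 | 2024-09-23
SELECT SUM(stock) FROM products

Execution result:
823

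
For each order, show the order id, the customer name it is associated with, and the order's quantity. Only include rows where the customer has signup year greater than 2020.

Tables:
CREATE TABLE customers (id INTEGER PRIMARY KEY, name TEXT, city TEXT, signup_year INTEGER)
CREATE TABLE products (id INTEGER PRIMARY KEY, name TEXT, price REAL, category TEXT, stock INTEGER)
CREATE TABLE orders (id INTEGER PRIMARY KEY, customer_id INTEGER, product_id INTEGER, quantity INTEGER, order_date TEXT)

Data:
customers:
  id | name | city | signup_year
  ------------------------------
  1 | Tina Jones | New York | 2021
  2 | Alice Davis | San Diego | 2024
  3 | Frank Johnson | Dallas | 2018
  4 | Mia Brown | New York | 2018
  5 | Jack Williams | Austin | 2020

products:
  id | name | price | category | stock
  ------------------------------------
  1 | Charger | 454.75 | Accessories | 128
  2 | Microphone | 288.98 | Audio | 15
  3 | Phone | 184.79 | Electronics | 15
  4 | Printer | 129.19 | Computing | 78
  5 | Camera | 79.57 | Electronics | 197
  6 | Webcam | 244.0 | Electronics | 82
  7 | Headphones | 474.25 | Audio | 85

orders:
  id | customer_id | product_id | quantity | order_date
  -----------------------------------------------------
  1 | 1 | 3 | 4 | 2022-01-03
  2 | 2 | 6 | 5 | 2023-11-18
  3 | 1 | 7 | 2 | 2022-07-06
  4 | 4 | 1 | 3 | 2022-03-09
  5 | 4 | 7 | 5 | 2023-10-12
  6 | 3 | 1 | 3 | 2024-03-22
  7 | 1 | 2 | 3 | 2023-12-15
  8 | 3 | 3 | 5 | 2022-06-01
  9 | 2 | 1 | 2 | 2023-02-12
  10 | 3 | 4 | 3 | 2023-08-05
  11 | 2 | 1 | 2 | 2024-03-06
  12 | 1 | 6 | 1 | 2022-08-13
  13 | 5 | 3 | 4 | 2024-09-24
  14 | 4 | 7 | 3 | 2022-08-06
SELECT c.id, p.name AS customer, c.quantity FROM orders c JOIN customers p ON c.customer_id = p.id WHERE p.signup_year > 2020

Execution result:
id | customer | quantity
1 | Tina Jones | 4
2 | Alice Davis | 5
3 | Tina Jones | 2
7 | Tina Jones | 3
9 | Alice Davis | 2
11 | Alice Davis | 2
12 | Tina Jones | 1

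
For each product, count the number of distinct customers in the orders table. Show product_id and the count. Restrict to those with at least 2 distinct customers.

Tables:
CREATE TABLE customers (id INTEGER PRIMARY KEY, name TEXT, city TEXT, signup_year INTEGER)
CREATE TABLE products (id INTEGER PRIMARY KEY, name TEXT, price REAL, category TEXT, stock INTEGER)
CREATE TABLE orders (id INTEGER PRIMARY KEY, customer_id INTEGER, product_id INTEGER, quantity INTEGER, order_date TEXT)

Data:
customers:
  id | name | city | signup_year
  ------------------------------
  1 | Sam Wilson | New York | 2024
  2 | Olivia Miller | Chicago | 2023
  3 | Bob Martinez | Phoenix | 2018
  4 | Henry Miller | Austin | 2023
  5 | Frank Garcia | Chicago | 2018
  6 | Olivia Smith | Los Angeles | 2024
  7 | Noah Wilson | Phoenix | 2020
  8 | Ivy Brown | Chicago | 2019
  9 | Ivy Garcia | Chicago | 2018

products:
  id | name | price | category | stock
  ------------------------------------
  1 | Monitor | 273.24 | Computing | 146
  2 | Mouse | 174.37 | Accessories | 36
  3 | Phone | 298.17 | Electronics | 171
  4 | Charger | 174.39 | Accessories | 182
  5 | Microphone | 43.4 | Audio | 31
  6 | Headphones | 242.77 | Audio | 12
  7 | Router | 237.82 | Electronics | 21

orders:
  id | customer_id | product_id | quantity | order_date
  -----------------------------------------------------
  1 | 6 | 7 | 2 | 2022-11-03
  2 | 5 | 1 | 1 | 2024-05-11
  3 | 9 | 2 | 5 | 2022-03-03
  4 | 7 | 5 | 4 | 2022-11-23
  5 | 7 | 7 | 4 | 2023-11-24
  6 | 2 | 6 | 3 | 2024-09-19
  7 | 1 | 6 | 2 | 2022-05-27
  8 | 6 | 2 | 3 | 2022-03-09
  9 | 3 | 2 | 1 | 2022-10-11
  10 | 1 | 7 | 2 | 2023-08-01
SELECT product_id, COUNT(DISTINCT customer_id) AS distinct_customer_count FROM orders GROUP BY product_id HAVING COUNT(DISTINCT customer_id) >= 2

Execution result:
product_id | distinct_customer_count
2 | 3
6 | 2
7 | 3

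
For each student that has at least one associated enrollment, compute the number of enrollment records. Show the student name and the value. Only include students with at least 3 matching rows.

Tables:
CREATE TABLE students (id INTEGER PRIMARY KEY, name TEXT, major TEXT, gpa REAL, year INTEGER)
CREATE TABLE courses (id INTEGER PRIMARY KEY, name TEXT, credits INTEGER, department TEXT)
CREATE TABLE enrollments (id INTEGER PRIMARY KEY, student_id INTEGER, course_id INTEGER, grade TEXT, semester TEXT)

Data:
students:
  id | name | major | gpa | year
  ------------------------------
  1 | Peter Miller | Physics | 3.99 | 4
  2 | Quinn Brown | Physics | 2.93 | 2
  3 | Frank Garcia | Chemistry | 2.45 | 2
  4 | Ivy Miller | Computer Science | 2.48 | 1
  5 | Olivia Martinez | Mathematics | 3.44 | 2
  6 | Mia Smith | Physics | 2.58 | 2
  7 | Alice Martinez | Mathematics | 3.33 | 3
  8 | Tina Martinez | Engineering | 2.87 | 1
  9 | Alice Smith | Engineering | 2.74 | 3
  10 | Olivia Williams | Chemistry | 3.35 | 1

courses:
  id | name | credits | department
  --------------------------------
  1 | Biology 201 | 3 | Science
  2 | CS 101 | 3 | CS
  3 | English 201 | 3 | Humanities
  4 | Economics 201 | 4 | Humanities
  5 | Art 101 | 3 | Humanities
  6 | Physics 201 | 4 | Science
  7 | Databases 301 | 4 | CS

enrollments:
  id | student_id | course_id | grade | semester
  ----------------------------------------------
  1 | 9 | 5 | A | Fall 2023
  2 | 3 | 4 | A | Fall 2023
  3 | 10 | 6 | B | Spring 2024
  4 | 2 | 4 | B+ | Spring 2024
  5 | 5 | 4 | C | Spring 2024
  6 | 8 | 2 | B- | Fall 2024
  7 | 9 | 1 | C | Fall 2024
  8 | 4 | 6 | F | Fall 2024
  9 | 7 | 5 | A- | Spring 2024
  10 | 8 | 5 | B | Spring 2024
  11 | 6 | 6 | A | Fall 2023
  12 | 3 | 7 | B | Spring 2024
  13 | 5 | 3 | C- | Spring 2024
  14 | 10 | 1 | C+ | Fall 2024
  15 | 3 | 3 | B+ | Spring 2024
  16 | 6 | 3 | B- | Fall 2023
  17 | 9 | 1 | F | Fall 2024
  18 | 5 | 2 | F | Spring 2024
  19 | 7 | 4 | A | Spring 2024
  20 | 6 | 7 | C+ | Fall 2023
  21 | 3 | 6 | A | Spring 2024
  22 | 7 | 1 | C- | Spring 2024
SELECT p.name, COUNT(*) AS n FROM enrollments c JOIN students p ON c.student_id = p.id GROUP BY p.id, p.name HAVING COUNT(*) >= 3

Execution result:
name | n
Frank Garcia | 4
Olivia Martinez | 3
Mia Smith | 3
Alice Martinez | 3
Alice Smith | 3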